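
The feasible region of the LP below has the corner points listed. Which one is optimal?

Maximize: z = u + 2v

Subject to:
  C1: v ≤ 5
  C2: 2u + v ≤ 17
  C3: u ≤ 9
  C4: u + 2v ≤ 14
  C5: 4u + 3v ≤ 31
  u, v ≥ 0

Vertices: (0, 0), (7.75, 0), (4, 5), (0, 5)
(4, 5) with z = 14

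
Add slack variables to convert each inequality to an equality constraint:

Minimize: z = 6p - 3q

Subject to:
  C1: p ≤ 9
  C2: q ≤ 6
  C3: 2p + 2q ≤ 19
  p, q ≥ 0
min z = 6p - 3q

s.t.
  p + s1 = 9
  q + s2 = 6
  2p + 2q + s3 = 19
  p, q, s1, s2, s3 ≥ 0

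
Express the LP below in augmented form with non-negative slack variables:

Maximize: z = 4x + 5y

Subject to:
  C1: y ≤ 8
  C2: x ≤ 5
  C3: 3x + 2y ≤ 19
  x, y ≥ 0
max z = 4x + 5y

s.t.
  y + s1 = 8
  x + s2 = 5
  3x + 2y + s3 = 19
  x, y, s1, s2, s3 ≥ 0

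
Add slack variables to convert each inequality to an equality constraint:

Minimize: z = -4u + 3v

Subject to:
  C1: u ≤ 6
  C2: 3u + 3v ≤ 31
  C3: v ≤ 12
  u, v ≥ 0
min z = -4u + 3v

s.t.
  u + s1 = 6
  3u + 3v + s2 = 31
  v + s3 = 12
  u, v, s1, s2, s3 ≥ 0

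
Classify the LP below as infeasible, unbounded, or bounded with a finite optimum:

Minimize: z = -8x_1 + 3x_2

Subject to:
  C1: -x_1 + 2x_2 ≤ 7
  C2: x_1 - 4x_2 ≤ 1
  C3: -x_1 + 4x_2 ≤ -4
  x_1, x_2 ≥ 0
C2 requires x_1 - 4x_2 ≤ 1, while C3 (-x_1 + 4x_2 ≤ -4) is equivalent to x_1 - 4x_2 ≥ 4. Together they would need 4 ≤ x_1 - 4x_2 ≤ 1, which is impossible since 4 > 1. No point satisfies all constraints.

Infeasible: no point satisfies all constraints simultaneously.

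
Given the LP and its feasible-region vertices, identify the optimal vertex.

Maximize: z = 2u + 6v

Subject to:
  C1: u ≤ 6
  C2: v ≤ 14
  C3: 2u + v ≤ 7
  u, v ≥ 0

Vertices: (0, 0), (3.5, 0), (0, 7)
(0, 7) with z = 42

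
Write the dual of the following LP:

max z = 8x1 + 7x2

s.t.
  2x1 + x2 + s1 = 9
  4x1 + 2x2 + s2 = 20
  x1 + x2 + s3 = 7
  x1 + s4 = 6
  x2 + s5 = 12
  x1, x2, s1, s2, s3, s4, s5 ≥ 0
Minimize: z = 9y1 + 20y2 + 7y3 + 6y4 + 12y5

Subject to:
  C1: -2y1 - 4y2 - y3 - y4 ≤ -8
  C2: -y1 - 2y2 - y3 - y5 ≤ -7
  y1, y2, y3, y4, y5 ≥ 0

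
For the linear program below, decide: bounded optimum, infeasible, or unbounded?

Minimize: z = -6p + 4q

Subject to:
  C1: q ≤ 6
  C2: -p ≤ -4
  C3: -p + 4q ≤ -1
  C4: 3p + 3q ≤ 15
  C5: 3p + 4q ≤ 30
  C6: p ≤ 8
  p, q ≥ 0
The point (5, 0) satisfies every constraint, so the LP is feasible; the constraints give p ≤ 8 and q ≤ 6, which with p, q ≥ 0 keep the feasible region inside a bounded box. A feasible, bounded LP attains a finite optimum at a vertex.

Evaluating z = -6p + 4q at each vertex:
  (4, 0): z = -24
  (5, 0): z = -30
  (4.2, 0.8): z = -22
  (4, 0.75): z = -21

The LP has an optimal solution: (5, 0) with z = -30.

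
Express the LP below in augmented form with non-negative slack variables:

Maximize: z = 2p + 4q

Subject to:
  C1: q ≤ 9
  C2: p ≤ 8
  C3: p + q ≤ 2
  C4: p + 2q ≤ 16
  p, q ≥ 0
max z = 2p + 4q

s.t.
  q + s1 = 9
  p + s2 = 8
  p + q + s3 = 2
  p + 2q + s4 = 16
  p, q, s1, s2, s3, s4 ≥ 0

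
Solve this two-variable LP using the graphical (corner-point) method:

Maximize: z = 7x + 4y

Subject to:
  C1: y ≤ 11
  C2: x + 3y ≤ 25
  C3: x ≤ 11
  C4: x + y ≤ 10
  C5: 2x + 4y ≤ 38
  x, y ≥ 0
Each vertex is the intersection of two constraint boundaries that also satisfies all remaining constraints:
  x = 0 and y = 0 → (0, 0)
  x + y = 10 and y = 0 → (10, 0)
  x + 3y = 25 and x + y = 10 → (2.5, 7.5)
  x + 3y = 25 and x = 0 → (0, 8.333)

Evaluating z = 7x + 4y at each vertex:
  (0, 0): z = 0
  (10, 0): z = 70
  (2.5, 7.5): z = 47.5
  (0, 8.333): z = 33.33

The maximum is at (10, 0) with z = 70.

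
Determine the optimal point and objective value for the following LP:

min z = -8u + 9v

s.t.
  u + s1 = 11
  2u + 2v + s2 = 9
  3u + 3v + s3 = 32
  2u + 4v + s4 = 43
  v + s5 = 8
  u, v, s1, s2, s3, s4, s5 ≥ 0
u = 4.5, v = 0, z = -36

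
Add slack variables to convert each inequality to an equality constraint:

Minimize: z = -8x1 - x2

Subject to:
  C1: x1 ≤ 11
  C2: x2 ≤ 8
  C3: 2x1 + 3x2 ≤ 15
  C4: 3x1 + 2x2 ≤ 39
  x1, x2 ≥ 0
min z = -8x1 - x2

s.t.
  x1 + s1 = 11
  x2 + s2 = 8
  2x1 + 3x2 + s3 = 15
  3x1 + 2x2 + s4 = 39
  x1, x2, s1, s2, s3, s4 ≥ 0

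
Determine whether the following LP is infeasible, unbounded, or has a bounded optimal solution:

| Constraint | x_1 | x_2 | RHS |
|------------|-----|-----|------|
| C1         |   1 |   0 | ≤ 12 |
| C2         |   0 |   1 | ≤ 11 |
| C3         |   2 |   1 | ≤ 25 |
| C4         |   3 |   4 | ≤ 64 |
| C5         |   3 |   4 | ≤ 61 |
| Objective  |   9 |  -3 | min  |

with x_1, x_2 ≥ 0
The point (0, 11) satisfies every constraint, so the LP is feasible; the constraints give x_1 ≤ 12 and x_2 ≤ 11, which with x_1, x_2 ≥ 0 keep the feasible region inside a bounded box. A feasible, bounded LP attains a finite optimum at a vertex.

Evaluating z = 9x_1 - 3x_2 at each vertex:
  (0, 0): z = 0
  (12, 0): z = 108
  (12, 1): z = 105
  (7.8, 9.4): z = 42
  (5.667, 11): z = 18
  (0, 11): z = -33

The LP has an optimal solution: (0, 11) with z = -33.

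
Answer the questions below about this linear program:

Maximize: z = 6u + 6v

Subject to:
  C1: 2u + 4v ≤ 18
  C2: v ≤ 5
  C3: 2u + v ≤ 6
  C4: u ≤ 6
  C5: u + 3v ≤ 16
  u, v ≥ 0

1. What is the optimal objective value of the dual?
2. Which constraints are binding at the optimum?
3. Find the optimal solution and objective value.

1. 30 (by strong duality, equal to the primal optimum)
2. C1, C3
3. u = 1, v = 4, z = 30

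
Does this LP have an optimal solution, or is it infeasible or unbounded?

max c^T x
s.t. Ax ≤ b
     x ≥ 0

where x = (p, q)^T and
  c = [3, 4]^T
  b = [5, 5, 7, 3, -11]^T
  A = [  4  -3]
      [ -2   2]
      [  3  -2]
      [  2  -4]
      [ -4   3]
One constraint requires 4p - 3q ≤ 5, while the constraint -4p + 3q ≤ -11 is equivalent to 4p - 3q ≥ 11. Together they would need 11 ≤ 4p - 3q ≤ 5, which is impossible since 11 > 5. No point satisfies all constraints.

The feasible region is empty; the LP is infeasible.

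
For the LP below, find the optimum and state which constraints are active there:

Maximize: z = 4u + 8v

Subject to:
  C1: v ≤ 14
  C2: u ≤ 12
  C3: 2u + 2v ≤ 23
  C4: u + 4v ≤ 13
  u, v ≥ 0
Optimal: u = 11, v = 0.5
Binding: C3, C4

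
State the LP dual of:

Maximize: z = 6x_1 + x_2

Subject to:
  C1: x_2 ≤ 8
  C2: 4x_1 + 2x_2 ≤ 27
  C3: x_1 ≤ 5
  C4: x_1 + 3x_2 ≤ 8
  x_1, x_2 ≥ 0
Minimize: z = 8y1 + 27y2 + 5y3 + 8y4

Subject to:
  C1: -4y2 - y3 - y4 ≤ -6
  C2: -y1 - 2y2 - 3y4 ≤ -1
  y1, y2, y3, y4 ≥ 0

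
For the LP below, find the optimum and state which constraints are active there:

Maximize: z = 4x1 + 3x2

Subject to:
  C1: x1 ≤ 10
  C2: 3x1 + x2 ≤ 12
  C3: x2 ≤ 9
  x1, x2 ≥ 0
Optimal: x1 = 1, x2 = 9
Slack at optimum:
  C1: slack = 9
  C2: slack = 0 (binding)
  C3: slack = 0 (binding)
  x1 ≥ 0: x1 = 1
  x2 ≥ 0: x2 = 9
Binding constraints: C2, C3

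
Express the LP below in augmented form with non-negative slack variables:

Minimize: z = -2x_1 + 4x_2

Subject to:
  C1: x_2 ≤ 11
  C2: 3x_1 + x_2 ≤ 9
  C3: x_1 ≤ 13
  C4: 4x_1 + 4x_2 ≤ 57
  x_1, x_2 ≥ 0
min z = -2x_1 + 4x_2

s.t.
  x_2 + s1 = 11
  3x_1 + x_2 + s2 = 9
  x_1 + s3 = 13
  4x_1 + 4x_2 + s4 = 57
  x_1, x_2, s1, s2, s3, s4 ≥ 0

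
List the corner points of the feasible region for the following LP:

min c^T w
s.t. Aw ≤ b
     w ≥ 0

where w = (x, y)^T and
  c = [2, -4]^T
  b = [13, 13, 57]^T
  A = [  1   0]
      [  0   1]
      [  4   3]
Each vertex is the intersection of two constraint boundaries that also satisfies all remaining constraints:
  x = 0 and y = 0 → (0, 0)
  x = 13 and y = 0 → (13, 0)
  x = 13 and 4x + 3y = 57 → (13, 1.667)
  y = 13 and 4x + 3y = 57 → (4.5, 13)
  y = 13 and x = 0 → (0, 13)

Vertices: (0, 0), (13, 0), (13, 1.667), (4.5, 13), (0, 13)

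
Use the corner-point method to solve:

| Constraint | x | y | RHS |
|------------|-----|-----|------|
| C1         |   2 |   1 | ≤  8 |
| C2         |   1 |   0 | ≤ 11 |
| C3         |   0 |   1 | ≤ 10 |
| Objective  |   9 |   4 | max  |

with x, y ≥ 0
x = 4, y = 0, z = 36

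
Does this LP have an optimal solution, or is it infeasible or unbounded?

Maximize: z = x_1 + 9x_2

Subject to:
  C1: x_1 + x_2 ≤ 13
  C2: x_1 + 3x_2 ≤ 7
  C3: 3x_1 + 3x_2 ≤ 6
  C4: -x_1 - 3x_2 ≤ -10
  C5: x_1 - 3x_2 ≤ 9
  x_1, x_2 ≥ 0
C2 requires x_1 + 3x_2 ≤ 7, while C4 (-x_1 - 3x_2 ≤ -10) is equivalent to x_1 + 3x_2 ≥ 10. Together they would need 10 ≤ x_1 + 3x_2 ≤ 7, which is impossible since 10 > 7. No point satisfies all constraints.

Infeasible — the constraint set is empty.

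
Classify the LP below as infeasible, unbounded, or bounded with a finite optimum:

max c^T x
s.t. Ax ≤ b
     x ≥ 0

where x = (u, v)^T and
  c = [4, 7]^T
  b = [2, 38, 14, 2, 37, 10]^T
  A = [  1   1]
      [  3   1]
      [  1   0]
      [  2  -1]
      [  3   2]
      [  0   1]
The point (0, 2) satisfies every constraint, so the LP is feasible; the constraints give u ≤ 14 and v ≤ 10, which with u, v ≥ 0 keep the feasible region inside a bounded box. A feasible, bounded LP attains a finite optimum at a vertex.

Evaluating z = 4u + 7v at each vertex:
  (0, 0): z = 0
  (1, 0): z = 4
  (1.333, 0.6667): z = 10
  (0, 2): z = 14

Bounded optimum: z* = 14 at (0, 2).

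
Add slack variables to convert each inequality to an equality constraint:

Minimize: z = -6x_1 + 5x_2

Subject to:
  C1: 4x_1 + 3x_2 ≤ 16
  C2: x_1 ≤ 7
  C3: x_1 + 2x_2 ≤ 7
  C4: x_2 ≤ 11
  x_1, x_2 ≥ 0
min z = -6x_1 + 5x_2

s.t.
  4x_1 + 3x_2 + s1 = 16
  x_1 + s2 = 7
  x_1 + 2x_2 + s3 = 7
  x_2 + s4 = 11
  x_1, x_2, s1, s2, s3, s4 ≥ 0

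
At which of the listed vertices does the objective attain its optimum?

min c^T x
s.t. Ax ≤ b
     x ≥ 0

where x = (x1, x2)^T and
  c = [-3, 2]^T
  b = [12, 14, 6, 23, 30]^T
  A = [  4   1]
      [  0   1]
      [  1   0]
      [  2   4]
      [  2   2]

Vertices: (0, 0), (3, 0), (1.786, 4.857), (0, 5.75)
Evaluating z = -3x1 + 2x2 at each vertex:
  (0, 0): z = 0
  (3, 0): z = -9
  (1.786, 4.857): z = 4.357
  (0, 5.75): z = 11.5

The smallest value is z = -9, attained at (3, 0).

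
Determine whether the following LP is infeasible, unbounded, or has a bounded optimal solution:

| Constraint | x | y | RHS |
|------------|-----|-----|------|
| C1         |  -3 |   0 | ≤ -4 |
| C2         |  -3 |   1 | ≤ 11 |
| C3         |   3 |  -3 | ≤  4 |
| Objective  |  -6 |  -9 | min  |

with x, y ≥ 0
Feasible point: (2, 1) satisfies every constraint, so the LP is feasible.
Direction d = (1, 1): for each constraint row a, a·d ≤ 0 —
  (-3)(1) + (0)(1) = -3 ≤ 0
  (-3)(1) + (1)(1) = -2 ≤ 0
  (3)(1) + (-3)(1) = 0 ≤ 0
and d ≥ 0, so (2, 1) + t·d stays feasible for every t ≥ 0. Along this ray z = -6x - 9y changes by -15 per unit t, so z → −∞.

The LP is unbounded; z can be made arbitrarily small.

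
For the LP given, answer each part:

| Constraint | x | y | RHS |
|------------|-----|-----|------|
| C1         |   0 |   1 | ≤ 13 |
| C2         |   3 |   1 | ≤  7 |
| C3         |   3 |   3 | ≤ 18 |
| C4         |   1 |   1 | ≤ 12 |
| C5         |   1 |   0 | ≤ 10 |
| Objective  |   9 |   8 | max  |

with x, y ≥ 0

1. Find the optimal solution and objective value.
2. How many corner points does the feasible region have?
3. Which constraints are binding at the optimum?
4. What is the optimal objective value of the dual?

1. x = 0.5, y = 5.5, z = 48.5
2. 4
3. C2, C3
4. 48.5 (by strong duality, equal to the primal optimum)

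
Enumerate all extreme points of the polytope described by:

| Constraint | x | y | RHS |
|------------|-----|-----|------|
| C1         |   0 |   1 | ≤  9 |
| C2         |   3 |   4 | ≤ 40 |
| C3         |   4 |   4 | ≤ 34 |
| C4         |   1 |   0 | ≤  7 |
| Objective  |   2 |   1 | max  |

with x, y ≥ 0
Each vertex is the intersection of two constraint boundaries that also satisfies all remaining constraints:
  x = 0 and y = 0 → (0, 0)
  x = 7 and y = 0 → (7, 0)
  4x + 4y = 34 and x = 7 → (7, 1.5)
  4x + 4y = 34 and x = 0 → (0, 8.5)

Vertices: (0, 0), (7, 0), (7, 1.5), (0, 8.5)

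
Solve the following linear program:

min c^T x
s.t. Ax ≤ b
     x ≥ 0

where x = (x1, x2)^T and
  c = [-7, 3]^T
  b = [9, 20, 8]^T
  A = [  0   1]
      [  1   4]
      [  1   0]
Each vertex is the intersection of two constraint boundaries that also satisfies all remaining constraints:
  x1 = 0 and x2 = 0 → (0, 0)
  x1 = 8 and x2 = 0 → (8, 0)
  x1 + 4x2 = 20 and x1 = 8 → (8, 3)
  x1 + 4x2 = 20 and x1 = 0 → (0, 5)

Evaluating z = -7x1 + 3x2 at each vertex:
  (0, 0): z = 0
  (8, 0): z = -56
  (8, 3): z = -47
  (0, 5): z = 15

The minimum is at (8, 0) with z = -56.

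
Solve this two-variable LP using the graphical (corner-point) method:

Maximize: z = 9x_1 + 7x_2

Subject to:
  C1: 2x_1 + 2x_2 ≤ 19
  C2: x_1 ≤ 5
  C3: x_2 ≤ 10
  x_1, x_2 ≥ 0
x_1 = 5, x_2 = 4.5, z = 76.5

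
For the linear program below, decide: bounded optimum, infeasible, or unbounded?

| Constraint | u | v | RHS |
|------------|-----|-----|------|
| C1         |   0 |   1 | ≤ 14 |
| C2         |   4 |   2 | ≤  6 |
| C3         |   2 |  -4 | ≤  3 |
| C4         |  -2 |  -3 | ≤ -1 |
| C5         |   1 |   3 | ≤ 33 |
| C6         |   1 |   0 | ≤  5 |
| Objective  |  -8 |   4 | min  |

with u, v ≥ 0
The point (1.5, 0) satisfies every constraint, so the LP is feasible; the constraints give u ≤ 5 and v ≤ 14, which with u, v ≥ 0 keep the feasible region inside a bounded box. A feasible, bounded LP attains a finite optimum at a vertex.

Evaluating z = -8u + 4v at each vertex:
  (0, 0.3333): z = 1.333
  (0.5, 0): z = -4
  (1.5, 0): z = -12
  (0, 3): z = 12

Feasible with finite optimum z* = -12 at (1.5, 0).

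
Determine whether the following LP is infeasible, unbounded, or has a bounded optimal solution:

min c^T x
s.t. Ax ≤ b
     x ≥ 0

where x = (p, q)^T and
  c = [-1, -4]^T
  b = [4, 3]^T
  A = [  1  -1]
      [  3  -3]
Feasible point: (0, 0) satisfies every constraint, so the LP is feasible.
Direction d = (0, 1): for each constraint row a, a·d ≤ 0 —
  (1)(0) + (-1)(1) = -1 ≤ 0
  (3)(0) + (-3)(1) = -3 ≤ 0
and d ≥ 0, so (0, 0) + t·d stays feasible for every t ≥ 0. Along this ray z = -p - 4q changes by -4 per unit t, so z → −∞.

Unbounded — the objective can decrease without bound over the feasible region.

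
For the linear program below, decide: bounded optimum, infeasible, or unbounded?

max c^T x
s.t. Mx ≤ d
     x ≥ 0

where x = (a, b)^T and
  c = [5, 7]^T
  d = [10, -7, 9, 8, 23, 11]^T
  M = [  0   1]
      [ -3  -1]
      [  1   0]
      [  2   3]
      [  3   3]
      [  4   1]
The point (2.5, 1) satisfies every constraint, so the LP is feasible; the constraints give a ≤ 9 and b ≤ 10, which with a, b ≥ 0 keep the feasible region inside a bounded box. A feasible, bounded LP attains a finite optimum at a vertex.

The LP has an optimal solution: (2.5, 1) with z = 19.5.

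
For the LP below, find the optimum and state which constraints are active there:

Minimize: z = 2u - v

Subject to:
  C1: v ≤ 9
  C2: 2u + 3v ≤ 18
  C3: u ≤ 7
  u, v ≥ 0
Optimal: u = 0, v = 6
Slack at optimum:
  C1: slack = 3
  C2: slack = 0 (binding)
  C3: slack = 7
  u ≥ 0: u = 0 (binding)
  v ≥ 0: v = 6
Binding constraints: C2, u ≥ 0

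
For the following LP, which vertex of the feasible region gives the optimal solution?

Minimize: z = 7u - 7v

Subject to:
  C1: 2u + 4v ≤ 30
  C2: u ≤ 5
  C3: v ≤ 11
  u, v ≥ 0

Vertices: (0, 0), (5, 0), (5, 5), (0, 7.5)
Evaluating z = 7u - 7v at each vertex:
  (0, 0): z = 0
  (5, 0): z = 35
  (5, 5): z = 0
  (0, 7.5): z = -52.5

The smallest value is z = -52.5, attained at (0, 7.5).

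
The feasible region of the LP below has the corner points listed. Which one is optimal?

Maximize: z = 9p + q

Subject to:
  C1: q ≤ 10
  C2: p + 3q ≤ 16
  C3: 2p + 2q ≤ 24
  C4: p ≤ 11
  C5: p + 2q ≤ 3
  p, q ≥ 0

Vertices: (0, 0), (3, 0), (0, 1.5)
(3, 0) with z = 27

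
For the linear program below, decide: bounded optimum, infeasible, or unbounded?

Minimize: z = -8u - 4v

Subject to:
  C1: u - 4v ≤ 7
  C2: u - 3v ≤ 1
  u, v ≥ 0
Feasible point: (0, 0) satisfies every constraint, so the LP is feasible.
Direction d = (0, 1): for each constraint row a, a·d ≤ 0 —
  (1)(0) + (-4)(1) = -4 ≤ 0
  (1)(0) + (-3)(1) = -3 ≤ 0
and d ≥ 0, so (0, 0) + t·d stays feasible for every t ≥ 0. Along this ray z = -8u - 4v changes by -4 per unit t, so z → −∞.

Unbounded — the objective can decrease without bound over the feasible region.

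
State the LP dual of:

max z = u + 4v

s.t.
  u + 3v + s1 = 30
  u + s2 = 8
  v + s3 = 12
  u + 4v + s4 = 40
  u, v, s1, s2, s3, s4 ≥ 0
Minimize: z = 30y1 + 8y2 + 12y3 + 40y4

Subject to:
  C1: -y1 - y2 - y4 ≤ -1
  C2: -3y1 - y3 - 4y4 ≤ -4
  y1, y2, y3, y4 ≥ 0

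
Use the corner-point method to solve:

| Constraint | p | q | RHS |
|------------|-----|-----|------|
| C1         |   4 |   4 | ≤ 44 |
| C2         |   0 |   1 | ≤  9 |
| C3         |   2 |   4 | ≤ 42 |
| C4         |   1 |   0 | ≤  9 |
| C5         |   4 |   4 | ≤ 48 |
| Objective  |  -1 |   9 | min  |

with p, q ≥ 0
Each vertex is the intersection of two constraint boundaries that also satisfies all remaining constraints:
  p = 0 and q = 0 → (0, 0)
  p = 9 and q = 0 → (9, 0)
  4p + 4q = 44 and p = 9 → (9, 2)
  4p + 4q = 44 and q = 9 → (2, 9)
  q = 9 and p = 0 → (0, 9)

Evaluating z = -p + 9q at each vertex:
  (0, 0): z = 0
  (9, 0): z = -9
  (9, 2): z = 9
  (2, 9): z = 79
  (0, 9): z = 81

The minimum is at (9, 0) with z = -9.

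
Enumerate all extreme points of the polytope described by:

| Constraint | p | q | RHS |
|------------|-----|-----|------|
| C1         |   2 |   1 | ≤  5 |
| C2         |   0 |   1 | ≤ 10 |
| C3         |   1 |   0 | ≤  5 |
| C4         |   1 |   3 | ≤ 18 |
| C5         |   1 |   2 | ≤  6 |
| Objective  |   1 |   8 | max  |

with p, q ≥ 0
Each vertex is the intersection of two constraint boundaries that also satisfies all remaining constraints:
  p = 0 and q = 0 → (0, 0)
  2p + q = 5 and q = 0 → (2.5, 0)
  2p + q = 5 and p + 2q = 6 → (1.333, 2.333)
  p + 2q = 6 and p = 0 → (0, 3)

Vertices: (0, 0), (2.5, 0), (1.333, 2.333), (0, 3)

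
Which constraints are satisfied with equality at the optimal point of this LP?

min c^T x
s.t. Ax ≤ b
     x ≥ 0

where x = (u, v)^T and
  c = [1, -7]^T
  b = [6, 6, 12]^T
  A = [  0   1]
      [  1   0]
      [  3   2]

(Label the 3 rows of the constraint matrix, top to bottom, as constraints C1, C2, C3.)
Optimal: u = 0, v = 6
Slack at optimum:
  C1: slack = 0 (binding)
  C2: slack = 6
  C3: slack = 0 (binding)
  u ≥ 0: u = 0 (binding)
  v ≥ 0: v = 6
Binding constraints: C1, C3, u ≥ 0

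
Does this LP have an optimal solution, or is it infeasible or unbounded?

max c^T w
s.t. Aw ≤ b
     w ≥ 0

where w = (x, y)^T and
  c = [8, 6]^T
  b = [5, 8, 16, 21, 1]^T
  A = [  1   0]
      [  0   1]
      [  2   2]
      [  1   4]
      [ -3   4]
The point (5, 3) satisfies every constraint, so the LP is feasible; the constraints give x ≤ 5 and y ≤ 8, which with x, y ≥ 0 keep the feasible region inside a bounded box. A feasible, bounded LP attains a finite optimum at a vertex.

Bounded optimum: z* = 58 at (5, 3).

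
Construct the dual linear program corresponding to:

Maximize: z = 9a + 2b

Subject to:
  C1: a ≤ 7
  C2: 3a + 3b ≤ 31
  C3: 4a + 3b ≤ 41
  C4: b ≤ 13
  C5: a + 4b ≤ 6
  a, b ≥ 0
Minimize: z = 7y1 + 31y2 + 41y3 + 13y4 + 6y5

Subject to:
  C1: -y1 - 3y2 - 4y3 - y5 ≤ -9
  C2: -3y2 - 3y3 - y4 - 4y5 ≤ -2
  y1, y2, y3, y4, y5 ≥ 0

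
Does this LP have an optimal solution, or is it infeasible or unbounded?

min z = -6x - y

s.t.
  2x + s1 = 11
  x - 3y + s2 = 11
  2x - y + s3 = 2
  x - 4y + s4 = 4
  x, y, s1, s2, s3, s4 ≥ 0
Feasible point: (0, 0) satisfies every constraint, so the LP is feasible.
Direction d = (0, 1): for each constraint row a, a·d ≤ 0 —
  (2)(0) + (0)(1) = 0 ≤ 0
  (1)(0) + (-3)(1) = -3 ≤ 0
  (2)(0) + (-1)(1) = -1 ≤ 0
  (1)(0) + (-4)(1) = -4 ≤ 0
and d ≥ 0, so (0, 0) + t·d stays feasible for every t ≥ 0. Along this ray z = -6x - y changes by -1 per unit t, so z → −∞.

Unbounded: there is a feasible ray along which z → −∞.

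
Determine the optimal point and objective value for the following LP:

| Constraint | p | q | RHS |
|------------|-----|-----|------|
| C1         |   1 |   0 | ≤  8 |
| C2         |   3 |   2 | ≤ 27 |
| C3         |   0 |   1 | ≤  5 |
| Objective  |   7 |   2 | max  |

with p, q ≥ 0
p = 8, q = 1.5, z = 59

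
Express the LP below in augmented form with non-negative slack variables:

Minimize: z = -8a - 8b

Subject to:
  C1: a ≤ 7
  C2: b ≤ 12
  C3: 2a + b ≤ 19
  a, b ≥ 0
min z = -8a - 8b

s.t.
  a + s1 = 7
  b + s2 = 12
  2a + b + s3 = 19
  a, b, s1, s2, s3 ≥ 0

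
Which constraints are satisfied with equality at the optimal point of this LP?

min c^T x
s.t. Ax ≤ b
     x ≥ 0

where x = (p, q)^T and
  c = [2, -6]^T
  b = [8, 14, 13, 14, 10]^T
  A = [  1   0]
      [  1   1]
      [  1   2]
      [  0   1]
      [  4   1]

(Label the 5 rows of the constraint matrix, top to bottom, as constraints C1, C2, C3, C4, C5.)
Optimal: p = 0, q = 6.5
Binding: C3, p ≥ 0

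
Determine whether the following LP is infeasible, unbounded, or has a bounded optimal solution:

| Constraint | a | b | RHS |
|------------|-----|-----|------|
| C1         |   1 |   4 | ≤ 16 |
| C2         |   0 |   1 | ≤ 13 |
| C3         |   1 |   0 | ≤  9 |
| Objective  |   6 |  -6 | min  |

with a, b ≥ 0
The point (0, 4) satisfies every constraint, so the LP is feasible; the constraints give a ≤ 9 and b ≤ 13, which with a, b ≥ 0 keep the feasible region inside a bounded box. A feasible, bounded LP attains a finite optimum at a vertex.

Bounded optimum: z* = -24 at (0, 4).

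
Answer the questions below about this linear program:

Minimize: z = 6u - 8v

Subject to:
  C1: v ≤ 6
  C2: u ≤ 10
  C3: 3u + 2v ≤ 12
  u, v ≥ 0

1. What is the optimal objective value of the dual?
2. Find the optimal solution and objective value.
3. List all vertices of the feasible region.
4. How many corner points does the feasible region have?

1. -48 (by strong duality, equal to the primal optimum)
2. u = 0, v = 6, z = -48
3. (0, 0), (4, 0), (0, 6)
4. 3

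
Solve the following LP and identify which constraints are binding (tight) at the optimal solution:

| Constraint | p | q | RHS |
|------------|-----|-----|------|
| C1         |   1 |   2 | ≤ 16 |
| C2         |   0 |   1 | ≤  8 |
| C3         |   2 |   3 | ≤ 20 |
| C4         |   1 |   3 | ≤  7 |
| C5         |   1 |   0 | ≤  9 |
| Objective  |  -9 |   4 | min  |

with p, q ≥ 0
Optimal: p = 7, q = 0
Slack at optimum:
  C1: slack = 9
  C2: slack = 8
  C3: slack = 6
  C4: slack = 0 (binding)
  C5: slack = 2
  p ≥ 0: p = 7
  q ≥ 0: q = 0 (binding)
Binding constraints: C4, q ≥ 0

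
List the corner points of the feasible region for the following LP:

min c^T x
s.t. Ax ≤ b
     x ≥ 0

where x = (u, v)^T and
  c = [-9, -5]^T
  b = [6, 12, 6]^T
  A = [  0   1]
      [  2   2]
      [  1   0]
Each vertex is the intersection of two constraint boundaries that also satisfies all remaining constraints:
  u = 0 and v = 0 → (0, 0)
  2u + 2v = 12 and u = 6 → (6, 0)
  v = 6 and 2u + 2v = 12 → (0, 6)

Vertices: (0, 0), (6, 0), (0, 6)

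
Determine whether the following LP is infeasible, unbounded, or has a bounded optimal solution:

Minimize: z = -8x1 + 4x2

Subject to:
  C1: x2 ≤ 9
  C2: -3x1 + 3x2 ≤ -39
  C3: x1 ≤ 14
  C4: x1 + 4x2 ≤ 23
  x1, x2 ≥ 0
The point (14, 0) satisfies every constraint, so the LP is feasible; the constraints give x1 ≤ 14 and x2 ≤ 9, which with x1, x2 ≥ 0 keep the feasible region inside a bounded box. A feasible, bounded LP attains a finite optimum at a vertex.

Evaluating z = -8x1 + 4x2 at each vertex:
  (13, 0): z = -104
  (14, 0): z = -112
  (14, 1): z = -108

Bounded optimum: z* = -112 at (14, 0).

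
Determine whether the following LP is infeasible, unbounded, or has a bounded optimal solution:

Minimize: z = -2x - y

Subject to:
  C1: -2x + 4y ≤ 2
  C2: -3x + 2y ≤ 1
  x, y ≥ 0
Feasible point: (0, 0) satisfies every constraint, so the LP is feasible.
Direction d = (1, 0): for each constraint row a, a·d ≤ 0 —
  (-2)(1) + (4)(0) = -2 ≤ 0
  (-3)(1) + (2)(0) = -3 ≤ 0
and d ≥ 0, so (0, 0) + t·d stays feasible for every t ≥ 0. Along this ray z = -2x - y changes by -2 per unit t, so z → −∞.

The LP is unbounded; z can be made arbitrarily small.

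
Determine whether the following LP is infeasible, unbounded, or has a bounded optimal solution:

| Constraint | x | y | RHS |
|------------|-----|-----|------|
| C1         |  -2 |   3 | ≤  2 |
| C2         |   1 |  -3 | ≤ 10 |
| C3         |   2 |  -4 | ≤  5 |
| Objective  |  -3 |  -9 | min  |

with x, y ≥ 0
Feasible point: (0, 0) satisfies every constraint, so the LP is feasible.
Direction d = (3, 2): for each constraint row a, a·d ≤ 0 —
  (-2)(3) + (3)(2) = 0 ≤ 0
  (1)(3) + (-3)(2) = -3 ≤ 0
  (2)(3) + (-4)(2) = -2 ≤ 0
and d ≥ 0, so (0, 0) + t·d stays feasible for every t ≥ 0. Along this ray z = -3x - 9y changes by -27 per unit t, so z → −∞.

Unbounded: there is a feasible ray along which z → −∞.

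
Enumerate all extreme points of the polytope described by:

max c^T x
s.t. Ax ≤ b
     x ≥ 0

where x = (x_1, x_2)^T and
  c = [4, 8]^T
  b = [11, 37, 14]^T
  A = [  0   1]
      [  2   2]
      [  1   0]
Each vertex is the intersection of two constraint boundaries that also satisfies all remaining constraints:
  x_1 = 0 and x_2 = 0 → (0, 0)
  x_1 = 14 and x_2 = 0 → (14, 0)
  2x_1 + 2x_2 = 37 and x_1 = 14 → (14, 4.5)
  x_2 = 11 and 2x_1 + 2x_2 = 37 → (7.5, 11)
  x_2 = 11 and x_1 = 0 → (0, 11)

Vertices: (0, 0), (14, 0), (14, 4.5), (7.5, 11), (0, 11)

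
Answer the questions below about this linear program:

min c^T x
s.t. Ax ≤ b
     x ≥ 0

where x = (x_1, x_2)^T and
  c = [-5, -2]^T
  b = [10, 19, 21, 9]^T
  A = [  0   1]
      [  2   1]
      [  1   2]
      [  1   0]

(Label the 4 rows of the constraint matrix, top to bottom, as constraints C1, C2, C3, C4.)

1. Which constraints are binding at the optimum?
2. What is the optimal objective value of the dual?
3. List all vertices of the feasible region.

1. C2, C4
2. -47 (by strong duality, equal to the primal optimum)
3. (0, 0), (9, 0), (9, 1), (5.667, 7.667), (1, 10), (0, 10)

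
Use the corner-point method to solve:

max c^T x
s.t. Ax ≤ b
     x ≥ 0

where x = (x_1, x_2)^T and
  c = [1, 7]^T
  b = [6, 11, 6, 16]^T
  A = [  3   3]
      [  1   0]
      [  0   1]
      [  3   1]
Each vertex is the intersection of two constraint boundaries that also satisfies all remaining constraints:
  x_1 = 0 and x_2 = 0 → (0, 0)
  3x_1 + 3x_2 = 6 and x_2 = 0 → (2, 0)
  3x_1 + 3x_2 = 6 and x_1 = 0 → (0, 2)

Evaluating z = x_1 + 7x_2 at each vertex:
  (0, 0): z = 0
  (2, 0): z = 2
  (0, 2): z = 14

The maximum is at (0, 2) with z = 14.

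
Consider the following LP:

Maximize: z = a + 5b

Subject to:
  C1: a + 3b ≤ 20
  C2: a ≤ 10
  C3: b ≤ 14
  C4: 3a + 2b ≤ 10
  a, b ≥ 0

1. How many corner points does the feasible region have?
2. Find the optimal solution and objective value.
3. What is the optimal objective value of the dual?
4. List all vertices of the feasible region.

1. 3
2. a = 0, b = 5, z = 25
3. 25 (by strong duality, equal to the primal optimum)
4. (0, 0), (3.333, 0), (0, 5)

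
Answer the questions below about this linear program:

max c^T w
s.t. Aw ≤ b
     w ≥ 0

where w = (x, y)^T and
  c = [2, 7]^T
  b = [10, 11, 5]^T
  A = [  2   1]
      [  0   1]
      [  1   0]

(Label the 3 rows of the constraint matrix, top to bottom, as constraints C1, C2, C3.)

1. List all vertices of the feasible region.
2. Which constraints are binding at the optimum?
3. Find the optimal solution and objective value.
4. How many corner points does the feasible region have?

1. (0, 0), (5, 0), (0, 10)
2. C1, x ≥ 0
3. x = 0, y = 10, z = 70
4. 3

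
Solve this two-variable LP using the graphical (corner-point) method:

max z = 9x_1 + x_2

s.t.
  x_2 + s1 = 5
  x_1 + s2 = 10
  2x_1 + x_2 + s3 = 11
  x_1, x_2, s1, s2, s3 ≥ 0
Each vertex is the intersection of two constraint boundaries that also satisfies all remaining constraints:
  x_1 = 0 and x_2 = 0 → (0, 0)
  2x_1 + x_2 = 11 and x_2 = 0 → (5.5, 0)
  x_2 = 5 and 2x_1 + x_2 = 11 → (3, 5)
  x_2 = 5 and x_1 = 0 → (0, 5)

Evaluating z = 9x_1 + x_2 at each vertex:
  (0, 0): z = 0
  (5.5, 0): z = 49.5
  (3, 5): z = 32
  (0, 5): z = 5

The maximum is at (5.5, 0) with z = 49.5.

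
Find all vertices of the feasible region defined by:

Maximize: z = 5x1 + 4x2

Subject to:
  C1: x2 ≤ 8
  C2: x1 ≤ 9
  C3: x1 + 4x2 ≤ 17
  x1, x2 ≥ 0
Each vertex is the intersection of two constraint boundaries that also satisfies all remaining constraints:
  x1 = 0 and x2 = 0 → (0, 0)
  x1 = 9 and x2 = 0 → (9, 0)
  x1 = 9 and x1 + 4x2 = 17 → (9, 2)
  x1 + 4x2 = 17 and x1 = 0 → (0, 4.25)

Vertices: (0, 0), (9, 0), (9, 2), (0, 4.25)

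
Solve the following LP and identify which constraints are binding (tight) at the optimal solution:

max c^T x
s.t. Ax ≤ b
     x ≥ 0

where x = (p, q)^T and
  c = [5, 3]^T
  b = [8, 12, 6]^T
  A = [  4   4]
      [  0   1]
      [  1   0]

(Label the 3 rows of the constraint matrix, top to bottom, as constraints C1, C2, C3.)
Optimal: p = 2, q = 0
Binding: C1, q ≥ 0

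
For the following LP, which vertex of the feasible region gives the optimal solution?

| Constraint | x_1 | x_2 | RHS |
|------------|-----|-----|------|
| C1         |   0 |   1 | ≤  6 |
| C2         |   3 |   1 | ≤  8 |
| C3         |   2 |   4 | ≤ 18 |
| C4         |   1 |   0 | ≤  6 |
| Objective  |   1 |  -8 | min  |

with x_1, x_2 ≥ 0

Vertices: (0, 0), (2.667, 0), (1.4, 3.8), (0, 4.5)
Evaluating z = x_1 - 8x_2 at each vertex:
  (0, 0): z = 0
  (2.667, 0): z = 2.667
  (1.4, 3.8): z = -29
  (0, 4.5): z = -36

The smallest value is z = -36, attained at (0, 4.5).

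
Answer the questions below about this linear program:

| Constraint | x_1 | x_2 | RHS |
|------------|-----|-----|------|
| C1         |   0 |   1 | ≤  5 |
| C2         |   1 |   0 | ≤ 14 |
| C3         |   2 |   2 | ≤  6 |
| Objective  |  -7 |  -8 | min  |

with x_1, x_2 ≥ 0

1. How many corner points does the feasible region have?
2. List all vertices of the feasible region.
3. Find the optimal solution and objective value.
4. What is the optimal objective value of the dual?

1. 3
2. (0, 0), (3, 0), (0, 3)
3. x_1 = 0, x_2 = 3, z = -24
4. -24 (by strong duality, equal to the primal optimum)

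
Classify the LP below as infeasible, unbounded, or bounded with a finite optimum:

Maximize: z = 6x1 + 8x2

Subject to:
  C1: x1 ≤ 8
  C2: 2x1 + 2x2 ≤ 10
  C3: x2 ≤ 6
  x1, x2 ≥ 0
The point (0, 5) satisfies every constraint, so the LP is feasible; the constraints give x1 ≤ 8 and x2 ≤ 6, which with x1, x2 ≥ 0 keep the feasible region inside a bounded box. A feasible, bounded LP attains a finite optimum at a vertex.

Evaluating z = 6x1 + 8x2 at each vertex:
  (0, 0): z = 0
  (5, 0): z = 30
  (0, 5): z = 40

The LP has an optimal solution: (0, 5) with z = 40.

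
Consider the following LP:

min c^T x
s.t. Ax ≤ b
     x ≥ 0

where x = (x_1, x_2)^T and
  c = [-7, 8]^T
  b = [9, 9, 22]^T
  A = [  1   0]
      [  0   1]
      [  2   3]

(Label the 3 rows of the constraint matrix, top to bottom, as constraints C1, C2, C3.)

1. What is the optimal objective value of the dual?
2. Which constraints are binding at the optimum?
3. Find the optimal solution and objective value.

1. -63 (by strong duality, equal to the primal optimum)
2. C1, x_2 ≥ 0
3. x_1 = 9, x_2 = 0, z = -63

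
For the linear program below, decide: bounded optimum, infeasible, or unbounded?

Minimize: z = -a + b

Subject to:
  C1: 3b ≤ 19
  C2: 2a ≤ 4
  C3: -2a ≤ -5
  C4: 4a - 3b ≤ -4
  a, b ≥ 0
C2 requires 2a ≤ 4, while C3 (-2a ≤ -5) is equivalent to 2a ≥ 5. Together they would need 5 ≤ 2a ≤ 4, which is impossible since 5 > 4. No point satisfies all constraints.

Infeasible: no point satisfies all constraints simultaneously.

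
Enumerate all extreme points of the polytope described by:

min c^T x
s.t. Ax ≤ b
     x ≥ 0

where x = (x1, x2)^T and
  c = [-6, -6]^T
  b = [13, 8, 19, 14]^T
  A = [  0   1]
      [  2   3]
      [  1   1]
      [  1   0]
Each vertex is the intersection of two constraint boundaries that also satisfies all remaining constraints:
  x1 = 0 and x2 = 0 → (0, 0)
  2x1 + 3x2 = 8 and x2 = 0 → (4, 0)
  2x1 + 3x2 = 8 and x1 = 0 → (0, 2.667)

Vertices: (0, 0), (4, 0), (0, 2.667)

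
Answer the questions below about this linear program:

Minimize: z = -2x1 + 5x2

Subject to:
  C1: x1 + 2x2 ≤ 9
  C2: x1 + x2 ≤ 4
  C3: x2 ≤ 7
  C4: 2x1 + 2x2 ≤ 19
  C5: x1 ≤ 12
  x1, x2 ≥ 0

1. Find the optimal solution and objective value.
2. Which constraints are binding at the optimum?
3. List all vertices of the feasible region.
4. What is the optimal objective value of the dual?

1. x1 = 4, x2 = 0, z = -8
2. C2, x2 ≥ 0
3. (0, 0), (4, 0), (0, 4)
4. -8 (by strong duality, equal to the primal optimum)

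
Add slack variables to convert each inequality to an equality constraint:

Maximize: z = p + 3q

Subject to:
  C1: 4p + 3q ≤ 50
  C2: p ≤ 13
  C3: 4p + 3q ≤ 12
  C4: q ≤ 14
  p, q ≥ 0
max z = p + 3q

s.t.
  4p + 3q + s1 = 50
  p + s2 = 13
  4p + 3q + s3 = 12
  q + s4 = 14
  p, q, s1, s2, s3, s4 ≥ 0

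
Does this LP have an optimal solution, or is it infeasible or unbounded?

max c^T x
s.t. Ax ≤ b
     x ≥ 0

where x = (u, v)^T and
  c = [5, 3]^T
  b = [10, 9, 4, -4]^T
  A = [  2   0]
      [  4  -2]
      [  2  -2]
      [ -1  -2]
Feasible point: (0, 2) satisfies every constraint, so the LP is feasible.
Direction d = (0, 1): for each constraint row a, a·d ≤ 0 —
  (2)(0) + (0)(1) = 0 ≤ 0
  (4)(0) + (-2)(1) = -2 ≤ 0
  (2)(0) + (-2)(1) = -2 ≤ 0
  (-1)(0) + (-2)(1) = -2 ≤ 0
and d ≥ 0, so (0, 2) + t·d stays feasible for every t ≥ 0. Along this ray z = 5u + 3v changes by 3 per unit t, so z → +∞.

The LP is unbounded; z can be made arbitrarily large.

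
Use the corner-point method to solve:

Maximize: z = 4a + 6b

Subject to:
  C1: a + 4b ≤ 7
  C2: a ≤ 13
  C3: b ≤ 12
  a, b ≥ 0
Each vertex is the intersection of two constraint boundaries that also satisfies all remaining constraints:
  a = 0 and b = 0 → (0, 0)
  a + 4b = 7 and b = 0 → (7, 0)
  a + 4b = 7 and a = 0 → (0, 1.75)

Evaluating z = 4a + 6b at each vertex:
  (0, 0): z = 0
  (7, 0): z = 28
  (0, 1.75): z = 10.5

The maximum is at (7, 0) with z = 28.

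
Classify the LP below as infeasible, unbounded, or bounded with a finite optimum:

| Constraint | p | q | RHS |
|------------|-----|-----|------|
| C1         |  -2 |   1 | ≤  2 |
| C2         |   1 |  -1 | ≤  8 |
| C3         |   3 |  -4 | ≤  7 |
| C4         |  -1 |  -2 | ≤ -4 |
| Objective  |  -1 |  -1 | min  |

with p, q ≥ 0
Feasible point: (0, 2) satisfies every constraint, so the LP is feasible.
Direction d = (1, 1): for each constraint row a, a·d ≤ 0 —
  (-2)(1) + (1)(1) = -1 ≤ 0
  (1)(1) + (-1)(1) = 0 ≤ 0
  (3)(1) + (-4)(1) = -1 ≤ 0
  (-1)(1) + (-2)(1) = -3 ≤ 0
and d ≥ 0, so (0, 2) + t·d stays feasible for every t ≥ 0. Along this ray z = -p - q changes by -2 per unit t, so z → −∞.

Unbounded — the objective can decrease without bound over the feasible region.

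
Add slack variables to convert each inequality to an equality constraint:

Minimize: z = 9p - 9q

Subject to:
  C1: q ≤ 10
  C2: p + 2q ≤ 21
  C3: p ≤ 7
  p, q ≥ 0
min z = 9p - 9q

s.t.
  q + s1 = 10
  p + 2q + s2 = 21
  p + s3 = 7
  p, q, s1, s2, s3 ≥ 0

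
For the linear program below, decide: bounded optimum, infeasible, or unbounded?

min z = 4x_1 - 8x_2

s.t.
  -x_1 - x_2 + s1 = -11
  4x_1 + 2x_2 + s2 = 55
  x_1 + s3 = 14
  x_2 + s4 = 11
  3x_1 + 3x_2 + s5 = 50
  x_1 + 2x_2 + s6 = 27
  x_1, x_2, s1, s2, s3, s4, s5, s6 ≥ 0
The point (0, 11) satisfies every constraint, so the LP is feasible; the constraints give x_1 ≤ 14 and x_2 ≤ 11, which with x_1, x_2 ≥ 0 keep the feasible region inside a bounded box. A feasible, bounded LP attains a finite optimum at a vertex.

Evaluating z = 4x_1 - 8x_2 at each vertex:
  (11, 0): z = 44
  (13.75, 0): z = 55
  (10.83, 5.833): z = -3.333
  (6.333, 10.33): z = -57.33
  (5, 11): z = -68
  (0, 11): z = -88

Feasible with finite optimum z* = -88 at (0, 11).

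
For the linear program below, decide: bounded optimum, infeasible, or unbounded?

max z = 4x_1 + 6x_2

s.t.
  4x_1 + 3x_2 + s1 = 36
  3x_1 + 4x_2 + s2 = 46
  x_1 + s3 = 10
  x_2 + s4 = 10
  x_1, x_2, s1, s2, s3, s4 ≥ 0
The point (1.5, 10) satisfies every constraint, so the LP is feasible; the constraints give x_1 ≤ 10 and x_2 ≤ 10, which with x_1, x_2 ≥ 0 keep the feasible region inside a bounded box. A feasible, bounded LP attains a finite optimum at a vertex.

Evaluating z = 4x_1 + 6x_2 at each vertex:
  (0, 0): z = 0
  (9, 0): z = 36
  (1.5, 10): z = 66
  (0, 10): z = 60

Bounded optimum: z* = 66 at (1.5, 10).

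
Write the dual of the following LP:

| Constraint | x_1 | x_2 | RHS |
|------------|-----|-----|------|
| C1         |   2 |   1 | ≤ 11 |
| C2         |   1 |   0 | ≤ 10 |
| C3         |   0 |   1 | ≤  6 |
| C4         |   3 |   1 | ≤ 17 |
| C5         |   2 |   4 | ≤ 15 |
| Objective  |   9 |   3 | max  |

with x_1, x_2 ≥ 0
Minimize: z = 11y1 + 10y2 + 6y3 + 17y4 + 15y5

Subject to:
  C1: -2y1 - y2 - 3y4 - 2y5 ≤ -9
  C2: -y1 - y3 - y4 - 4y5 ≤ -3
  y1, y2, y3, y4, y5 ≥ 0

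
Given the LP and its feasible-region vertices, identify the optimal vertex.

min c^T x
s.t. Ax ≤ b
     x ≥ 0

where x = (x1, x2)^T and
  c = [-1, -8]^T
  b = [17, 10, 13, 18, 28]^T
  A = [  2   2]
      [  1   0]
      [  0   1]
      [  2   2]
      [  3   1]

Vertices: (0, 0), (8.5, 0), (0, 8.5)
Evaluating z = -x1 - 8x2 at each vertex:
  (0, 0): z = 0
  (8.5, 0): z = -8.5
  (0, 8.5): z = -68

The smallest value is z = -68, attained at (0, 8.5).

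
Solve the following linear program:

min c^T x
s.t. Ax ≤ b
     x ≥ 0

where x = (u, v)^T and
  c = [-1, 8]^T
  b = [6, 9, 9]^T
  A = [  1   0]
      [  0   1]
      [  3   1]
Each vertex is the intersection of two constraint boundaries that also satisfies all remaining constraints:
  u = 0 and v = 0 → (0, 0)
  3u + v = 9 and v = 0 → (3, 0)
  v = 9 and 3u + v = 9 → (0, 9)

Evaluating z = -u + 8v at each vertex:
  (0, 0): z = 0
  (3, 0): z = -3
  (0, 9): z = 72

The minimum is at (3, 0) with z = -3.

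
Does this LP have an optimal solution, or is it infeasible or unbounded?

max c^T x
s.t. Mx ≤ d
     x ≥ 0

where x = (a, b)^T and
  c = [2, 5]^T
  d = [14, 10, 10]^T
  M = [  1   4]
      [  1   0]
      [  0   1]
The point (10, 1) satisfies every constraint, so the LP is feasible; the constraints give a ≤ 10 and b ≤ 10, which with a, b ≥ 0 keep the feasible region inside a bounded box. A feasible, bounded LP attains a finite optimum at a vertex.

Evaluating z = 2a + 5b at each vertex:
  (0, 0): z = 0
  (10, 0): z = 20
  (10, 1): z = 25
  (0, 3.5): z = 17.5

Feasible with finite optimum z* = 25 at (10, 1).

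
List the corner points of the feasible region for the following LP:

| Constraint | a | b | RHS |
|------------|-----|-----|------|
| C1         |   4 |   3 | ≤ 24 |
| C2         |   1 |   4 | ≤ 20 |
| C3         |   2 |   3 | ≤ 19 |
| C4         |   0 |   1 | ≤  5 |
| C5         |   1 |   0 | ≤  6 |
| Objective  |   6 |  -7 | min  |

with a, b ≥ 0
Each vertex is the intersection of two constraint boundaries that also satisfies all remaining constraints:
  a = 0 and b = 0 → (0, 0)
  4a + 3b = 24 and a = 6 → (6, 0)
  4a + 3b = 24 and a + 4b = 20 → (2.769, 4.308)
  a + 4b = 20 and b = 5 → (0, 5)

Vertices: (0, 0), (6, 0), (2.769, 4.308), (0, 5)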